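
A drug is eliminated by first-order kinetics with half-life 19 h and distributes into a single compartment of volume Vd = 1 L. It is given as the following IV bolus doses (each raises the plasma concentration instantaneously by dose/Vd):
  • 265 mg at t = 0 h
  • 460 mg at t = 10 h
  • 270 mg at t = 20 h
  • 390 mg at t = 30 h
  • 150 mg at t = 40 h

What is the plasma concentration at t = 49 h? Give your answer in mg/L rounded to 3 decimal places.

k = ln 2 / 19 = 0.03648 per h
Dose 1 (265 mg at t=0 h): 265·exp(−0.03648·49) = 44.351 mg/L
Dose 2 (460 mg at t=10 h): 460·exp(−0.03648·39) = 110.880 mg/L
Dose 3 (270 mg at t=20 h): 270·exp(−0.03648·29) = 93.734 mg/L
Dose 4 (390 mg at t=30 h): 390·exp(−0.03648·19) = 195.000 mg/L
Dose 5 (150 mg at t=40 h): 150·exp(−0.03648·9) = 108.018 mg/L
C(49) = 44.351 + 110.880 + 93.734 + 195.000 + 108.018 = 551.984 mg/L

551.984 mg/L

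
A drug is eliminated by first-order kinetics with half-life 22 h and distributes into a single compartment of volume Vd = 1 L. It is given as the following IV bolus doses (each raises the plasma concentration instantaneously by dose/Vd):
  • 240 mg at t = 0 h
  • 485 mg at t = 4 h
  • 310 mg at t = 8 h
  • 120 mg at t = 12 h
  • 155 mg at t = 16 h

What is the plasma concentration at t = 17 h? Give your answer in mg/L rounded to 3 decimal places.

k = ln 2 / 22 = 0.03151 per h
Dose 1 (240 mg at t=0 h): 240·exp(−0.03151·17) = 140.474 mg/L
Dose 2 (485 mg at t=4 h): 485·exp(−0.03151·13) = 322.003 mg/L
Dose 3 (310 mg at t=8 h): 310·exp(−0.03151·9) = 233.460 mg/L
Dose 4 (120 mg at t=12 h): 120·exp(−0.03151·5) = 102.510 mg/L
Dose 5 (155 mg at t=16 h): 155·exp(−0.03151·1) = 150.193 mg/L
C(17) = 140.474 + 322.003 + 233.460 + 102.510 + 150.193 = 948.640 mg/L

948.640 mg/L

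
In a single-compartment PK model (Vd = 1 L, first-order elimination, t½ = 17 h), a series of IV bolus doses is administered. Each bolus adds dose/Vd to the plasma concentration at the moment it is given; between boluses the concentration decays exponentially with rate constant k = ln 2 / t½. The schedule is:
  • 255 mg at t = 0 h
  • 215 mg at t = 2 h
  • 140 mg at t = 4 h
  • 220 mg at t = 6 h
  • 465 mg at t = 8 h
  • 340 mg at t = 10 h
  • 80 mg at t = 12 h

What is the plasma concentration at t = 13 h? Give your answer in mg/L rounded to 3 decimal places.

k = ln 2 / 17 = 0.04077 per h
Dose 1 (255 mg at t=0 h): 255·exp(−0.04077·13) = 150.086 mg/L
Dose 2 (215 mg at t=2 h): 215·exp(−0.04077·11) = 137.295 mg/L
Dose 3 (140 mg at t=4 h): 140·exp(−0.04077·9) = 96.997 mg/L
Dose 4 (220 mg at t=6 h): 220·exp(−0.04077·7) = 165.375 mg/L
Dose 5 (465 mg at t=8 h): 465·exp(−0.04077·5) = 379.241 mg/L
Dose 6 (340 mg at t=10 h): 340·exp(−0.04077·3) = 300.854 mg/L
Dose 7 (80 mg at t=12 h): 80·exp(−0.04077·1) = 76.804 mg/L
C(13) = 150.086 + 137.295 + 96.997 + 165.375 + 379.241 + 300.854 + 76.804 = 1306.651 mg/L

1306.651 mg/L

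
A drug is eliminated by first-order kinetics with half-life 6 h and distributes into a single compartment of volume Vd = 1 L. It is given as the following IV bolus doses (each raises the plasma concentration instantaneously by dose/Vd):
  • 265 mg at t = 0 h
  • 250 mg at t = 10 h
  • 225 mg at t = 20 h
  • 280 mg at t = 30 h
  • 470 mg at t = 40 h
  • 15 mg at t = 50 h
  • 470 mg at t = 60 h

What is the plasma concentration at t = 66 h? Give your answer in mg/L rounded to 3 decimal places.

266.677 mg/L

k = ln 2 / 6 = 0.11552 per h
Dose 1 (265 mg at t=0 h): 265·exp(−0.11552·66) = 0.129 mg/L
Dose 2 (250 mg at t=10 h): 250·exp(−0.11552·56) = 0.388 mg/L
Dose 3 (225 mg at t=20 h): 225·exp(−0.11552·46) = 1.107 mg/L
Dose 4 (280 mg at t=30 h): 280·exp(−0.11552·36) = 4.375 mg/L
Dose 5 (470 mg at t=40 h): 470·exp(−0.11552·26) = 23.315 mg/L
Dose 6 (15 mg at t=50 h): 15·exp(−0.11552·16) = 2.362 mg/L
Dose 7 (470 mg at t=60 h): 470·exp(−0.11552·6) = 235.000 mg/L
C(66) = 0.129 + 0.388 + 1.107 + 4.375 + 23.315 + 2.362 + 235.000 = 266.677 mg/L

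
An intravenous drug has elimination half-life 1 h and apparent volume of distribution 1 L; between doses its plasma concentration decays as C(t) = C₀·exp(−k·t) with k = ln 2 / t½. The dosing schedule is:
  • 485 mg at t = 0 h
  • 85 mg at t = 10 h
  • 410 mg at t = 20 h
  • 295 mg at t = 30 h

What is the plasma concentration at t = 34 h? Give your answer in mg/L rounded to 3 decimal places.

18.463 mg/L

k = ln 2 / 1 = 0.69315 per h
Dose 1 (485 mg at t=0 h): 485·exp(−0.69315·34) = 0.000 mg/L
Dose 2 (85 mg at t=10 h): 85·exp(−0.69315·24) = 0.000 mg/L
Dose 3 (410 mg at t=20 h): 410·exp(−0.69315·14) = 0.025 mg/L
Dose 4 (295 mg at t=30 h): 295·exp(−0.69315·4) = 18.438 mg/L
C(34) = 0.000 + 0.000 + 0.025 + 18.438 = 18.463 mg/L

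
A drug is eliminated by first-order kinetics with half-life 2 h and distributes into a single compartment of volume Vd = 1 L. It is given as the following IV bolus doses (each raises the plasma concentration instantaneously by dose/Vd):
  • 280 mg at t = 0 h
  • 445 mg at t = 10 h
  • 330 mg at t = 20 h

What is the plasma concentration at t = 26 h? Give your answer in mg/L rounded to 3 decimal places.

k = ln 2 / 2 = 0.34657 per h
Dose 1 (280 mg at t=0 h): 280·exp(−0.34657·26) = 0.034 mg/L
Dose 2 (445 mg at t=10 h): 445·exp(−0.34657·16) = 1.738 mg/L
Dose 3 (330 mg at t=20 h): 330·exp(−0.34657·6) = 41.250 mg/L
C(26) = 0.034 + 1.738 + 41.250 = 43.022 mg/L

43.022 mg/L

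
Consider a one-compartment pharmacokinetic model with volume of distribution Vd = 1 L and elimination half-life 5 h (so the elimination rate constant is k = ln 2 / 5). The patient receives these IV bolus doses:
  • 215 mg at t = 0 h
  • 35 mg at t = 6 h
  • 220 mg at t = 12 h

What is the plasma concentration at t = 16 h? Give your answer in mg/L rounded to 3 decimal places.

k = ln 2 / 5 = 0.13863 per h
Dose 1 (215 mg at t=0 h): 215·exp(−0.13863·16) = 23.396 mg/L
Dose 2 (35 mg at t=6 h): 35·exp(−0.13863·10) = 8.750 mg/L
Dose 3 (220 mg at t=12 h): 220·exp(−0.13863·4) = 126.357 mg/L
C(16) = 23.396 + 8.750 + 126.357 = 158.503 mg/L

158.503 mg/L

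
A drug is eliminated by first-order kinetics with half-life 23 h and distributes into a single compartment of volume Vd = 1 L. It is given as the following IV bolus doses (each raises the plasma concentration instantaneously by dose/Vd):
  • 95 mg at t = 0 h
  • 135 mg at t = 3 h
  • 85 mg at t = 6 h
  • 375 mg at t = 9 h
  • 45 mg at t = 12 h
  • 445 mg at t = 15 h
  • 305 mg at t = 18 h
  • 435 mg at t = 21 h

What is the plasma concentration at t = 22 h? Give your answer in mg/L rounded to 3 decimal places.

1517.132 mg/L

k = ln 2 / 23 = 0.03014 per h
Dose 1 (95 mg at t=0 h): 95·exp(−0.03014·22) = 48.953 mg/L
Dose 2 (135 mg at t=3 h): 135·exp(−0.03014·19) = 76.148 mg/L
Dose 3 (85 mg at t=6 h): 85·exp(−0.03014·16) = 52.482 mg/L
Dose 4 (375 mg at t=9 h): 375·exp(−0.03014·13) = 253.445 mg/L
Dose 5 (45 mg at t=12 h): 45·exp(−0.03014·10) = 33.291 mg/L
Dose 6 (445 mg at t=15 h): 445·exp(−0.03014·7) = 360.365 mg/L
Dose 7 (305 mg at t=18 h): 305·exp(−0.03014·4) = 270.363 mg/L
Dose 8 (435 mg at t=21 h): 435·exp(−0.03014·1) = 422.086 mg/L
C(22) = 48.953 + 76.148 + 52.482 + 253.445 + 33.291 + 360.365 + 270.363 + 422.086 = 1517.132 mg/L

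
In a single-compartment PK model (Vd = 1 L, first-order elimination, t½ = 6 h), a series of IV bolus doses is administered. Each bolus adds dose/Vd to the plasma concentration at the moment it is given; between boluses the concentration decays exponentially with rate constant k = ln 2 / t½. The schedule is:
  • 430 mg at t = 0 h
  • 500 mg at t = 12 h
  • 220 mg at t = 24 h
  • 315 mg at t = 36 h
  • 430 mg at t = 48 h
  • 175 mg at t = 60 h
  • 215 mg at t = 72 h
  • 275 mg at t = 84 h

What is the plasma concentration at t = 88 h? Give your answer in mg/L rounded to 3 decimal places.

219.226 mg/L

k = ln 2 / 6 = 0.11552 per h
Dose 1 (430 mg at t=0 h): 430·exp(−0.11552·88) = 0.017 mg/L
Dose 2 (500 mg at t=12 h): 500·exp(−0.11552·76) = 0.077 mg/L
Dose 3 (220 mg at t=24 h): 220·exp(−0.11552·64) = 0.135 mg/L
Dose 4 (315 mg at t=36 h): 315·exp(−0.11552·52) = 0.775 mg/L
Dose 5 (430 mg at t=48 h): 430·exp(−0.11552·40) = 4.233 mg/L
Dose 6 (175 mg at t=60 h): 175·exp(−0.11552·28) = 6.890 mg/L
Dose 7 (215 mg at t=72 h): 215·exp(−0.11552·16) = 33.860 mg/L
Dose 8 (275 mg at t=84 h): 275·exp(−0.11552·4) = 173.239 mg/L
C(88) = 0.017 + 0.077 + 0.135 + 0.775 + 4.233 + 6.890 + 33.860 + 173.239 = 219.226 mg/L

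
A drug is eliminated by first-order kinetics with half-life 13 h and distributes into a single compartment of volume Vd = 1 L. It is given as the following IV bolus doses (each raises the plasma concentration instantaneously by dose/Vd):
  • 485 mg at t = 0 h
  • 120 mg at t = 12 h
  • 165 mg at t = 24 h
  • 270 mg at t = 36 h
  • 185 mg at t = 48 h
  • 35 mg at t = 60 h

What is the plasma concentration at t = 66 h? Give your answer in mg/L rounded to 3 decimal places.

189.493 mg/L

k = ln 2 / 13 = 0.05332 per h
Dose 1 (485 mg at t=0 h): 485·exp(−0.05332·66) = 14.369 mg/L
Dose 2 (120 mg at t=12 h): 120·exp(−0.05332·54) = 6.741 mg/L
Dose 3 (165 mg at t=24 h): 165·exp(−0.05332·42) = 17.576 mg/L
Dose 4 (270 mg at t=36 h): 270·exp(−0.05332·30) = 54.535 mg/L
Dose 5 (185 mg at t=48 h): 185·exp(−0.05332·18) = 70.853 mg/L
Dose 6 (35 mg at t=60 h): 35·exp(−0.05332·6) = 25.417 mg/L
C(66) = 14.369 + 6.741 + 17.576 + 54.535 + 70.853 + 25.417 = 189.493 mg/L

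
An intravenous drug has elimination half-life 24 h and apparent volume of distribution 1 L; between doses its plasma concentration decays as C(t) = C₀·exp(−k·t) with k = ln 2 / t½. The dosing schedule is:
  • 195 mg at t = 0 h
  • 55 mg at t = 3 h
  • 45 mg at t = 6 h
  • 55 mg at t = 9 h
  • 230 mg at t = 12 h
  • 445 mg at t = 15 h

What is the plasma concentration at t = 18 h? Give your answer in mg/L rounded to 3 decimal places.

827.314 mg/L

k = ln 2 / 24 = 0.02888 per h
Dose 1 (195 mg at t=0 h): 195·exp(−0.02888·18) = 115.948 mg/L
Dose 2 (55 mg at t=3 h): 55·exp(−0.02888·15) = 35.663 mg/L
Dose 3 (45 mg at t=6 h): 45·exp(−0.02888·12) = 31.820 mg/L
Dose 4 (55 mg at t=9 h): 55·exp(−0.02888·9) = 42.411 mg/L
Dose 5 (230 mg at t=12 h): 230·exp(−0.02888·6) = 193.406 mg/L
Dose 6 (445 mg at t=15 h): 445·exp(−0.02888·3) = 408.067 mg/L
C(18) = 115.948 + 35.663 + 31.820 + 42.411 + 193.406 + 408.067 = 827.314 mg/L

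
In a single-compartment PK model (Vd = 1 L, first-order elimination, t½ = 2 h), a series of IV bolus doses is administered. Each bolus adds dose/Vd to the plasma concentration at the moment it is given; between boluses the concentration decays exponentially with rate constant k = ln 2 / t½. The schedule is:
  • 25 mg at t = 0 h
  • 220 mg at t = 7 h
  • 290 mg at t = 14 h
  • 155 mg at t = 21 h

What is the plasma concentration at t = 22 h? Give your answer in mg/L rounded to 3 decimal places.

128.954 mg/L

k = ln 2 / 2 = 0.34657 per h
Dose 1 (25 mg at t=0 h): 25·exp(−0.34657·22) = 0.012 mg/L
Dose 2 (220 mg at t=7 h): 220·exp(−0.34657·15) = 1.215 mg/L
Dose 3 (290 mg at t=14 h): 290·exp(−0.34657·8) = 18.125 mg/L
Dose 4 (155 mg at t=21 h): 155·exp(−0.34657·1) = 109.602 mg/L
C(22) = 0.012 + 1.215 + 18.125 + 109.602 = 128.954 mg/L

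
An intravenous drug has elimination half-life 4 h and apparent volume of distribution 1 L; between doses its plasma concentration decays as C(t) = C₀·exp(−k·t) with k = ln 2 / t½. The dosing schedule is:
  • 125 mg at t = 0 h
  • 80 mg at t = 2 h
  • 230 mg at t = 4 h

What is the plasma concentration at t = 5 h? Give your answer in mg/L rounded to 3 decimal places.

k = ln 2 / 4 = 0.17329 per h
Dose 1 (125 mg at t=0 h): 125·exp(−0.17329·5) = 52.556 mg/L
Dose 2 (80 mg at t=2 h): 80·exp(−0.17329·3) = 47.568 mg/L
Dose 3 (230 mg at t=4 h): 230·exp(−0.17329·1) = 193.406 mg/L
C(5) = 52.556 + 47.568 + 193.406 = 293.530 mg/L

293.530 mg/L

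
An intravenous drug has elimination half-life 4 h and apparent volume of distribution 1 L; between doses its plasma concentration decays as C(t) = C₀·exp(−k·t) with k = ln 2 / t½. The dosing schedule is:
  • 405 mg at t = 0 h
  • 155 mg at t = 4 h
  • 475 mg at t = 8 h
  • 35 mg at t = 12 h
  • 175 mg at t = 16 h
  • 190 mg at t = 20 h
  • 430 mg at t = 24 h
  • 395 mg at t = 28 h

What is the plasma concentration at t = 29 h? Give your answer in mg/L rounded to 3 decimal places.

k = ln 2 / 4 = 0.17329 per h
Dose 1 (405 mg at t=0 h): 405·exp(−0.17329·29) = 2.661 mg/L
Dose 2 (155 mg at t=4 h): 155·exp(−0.17329·25) = 2.037 mg/L
Dose 3 (475 mg at t=8 h): 475·exp(−0.17329·21) = 12.482 mg/L
Dose 4 (35 mg at t=12 h): 35·exp(−0.17329·17) = 1.839 mg/L
Dose 5 (175 mg at t=16 h): 175·exp(−0.17329·13) = 18.395 mg/L
Dose 6 (190 mg at t=20 h): 190·exp(−0.17329·9) = 39.943 mg/L
Dose 7 (430 mg at t=24 h): 430·exp(−0.17329·5) = 180.793 mg/L
Dose 8 (395 mg at t=28 h): 395·exp(−0.17329·1) = 332.154 mg/L
C(29) = 2.661 + 2.037 + 12.482 + 1.839 + 18.395 + 39.943 + 180.793 + 332.154 = 590.303 mg/L

590.303 mg/L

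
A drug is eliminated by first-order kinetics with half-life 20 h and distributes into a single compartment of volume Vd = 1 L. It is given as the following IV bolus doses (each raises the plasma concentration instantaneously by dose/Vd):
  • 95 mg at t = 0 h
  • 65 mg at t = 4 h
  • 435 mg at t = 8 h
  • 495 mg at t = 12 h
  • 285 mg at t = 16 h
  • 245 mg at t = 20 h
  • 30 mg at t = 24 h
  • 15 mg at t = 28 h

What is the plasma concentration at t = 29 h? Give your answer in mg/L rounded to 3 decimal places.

k = ln 2 / 20 = 0.03466 per h
Dose 1 (95 mg at t=0 h): 95·exp(−0.03466·29) = 34.772 mg/L
Dose 2 (65 mg at t=4 h): 65·exp(−0.03466·25) = 27.329 mg/L
Dose 3 (435 mg at t=8 h): 435·exp(−0.03466·21) = 210.091 mg/L
Dose 4 (495 mg at t=12 h): 495·exp(−0.03466·17) = 274.618 mg/L
Dose 5 (285 mg at t=16 h): 285·exp(−0.03466·13) = 181.625 mg/L
Dose 6 (245 mg at t=20 h): 245·exp(−0.03466·9) = 179.350 mg/L
Dose 7 (30 mg at t=24 h): 30·exp(−0.03466·5) = 25.227 mg/L
Dose 8 (15 mg at t=28 h): 15·exp(−0.03466·1) = 14.489 mg/L
C(29) = 34.772 + 27.329 + 210.091 + 274.618 + 181.625 + 179.350 + 25.227 + 14.489 = 947.502 mg/L

947.502 mg/L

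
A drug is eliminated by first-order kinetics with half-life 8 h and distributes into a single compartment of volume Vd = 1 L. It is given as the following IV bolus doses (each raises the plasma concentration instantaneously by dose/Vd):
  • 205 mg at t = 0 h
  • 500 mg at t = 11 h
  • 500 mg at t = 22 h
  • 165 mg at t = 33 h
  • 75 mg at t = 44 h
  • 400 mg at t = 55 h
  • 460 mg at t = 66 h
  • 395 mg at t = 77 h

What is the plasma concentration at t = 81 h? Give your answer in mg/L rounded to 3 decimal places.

k = ln 2 / 8 = 0.08664 per h
Dose 1 (205 mg at t=0 h): 205·exp(−0.08664·81) = 0.184 mg/L
Dose 2 (500 mg at t=11 h): 500·exp(−0.08664·70) = 1.161 mg/L
Dose 3 (500 mg at t=22 h): 500·exp(−0.08664·59) = 3.012 mg/L
Dose 4 (165 mg at t=33 h): 165·exp(−0.08664·48) = 2.578 mg/L
Dose 5 (75 mg at t=44 h): 75·exp(−0.08664·37) = 3.039 mg/L
Dose 6 (400 mg at t=55 h): 400·exp(−0.08664·26) = 42.045 mg/L
Dose 7 (460 mg at t=66 h): 460·exp(−0.08664·15) = 125.408 mg/L
Dose 8 (395 mg at t=77 h): 395·exp(−0.08664·4) = 279.307 mg/L
C(81) = 0.184 + 1.161 + 3.012 + 2.578 + 3.039 + 42.045 + 125.408 + 279.307 = 456.735 mg/L

456.735 mg/L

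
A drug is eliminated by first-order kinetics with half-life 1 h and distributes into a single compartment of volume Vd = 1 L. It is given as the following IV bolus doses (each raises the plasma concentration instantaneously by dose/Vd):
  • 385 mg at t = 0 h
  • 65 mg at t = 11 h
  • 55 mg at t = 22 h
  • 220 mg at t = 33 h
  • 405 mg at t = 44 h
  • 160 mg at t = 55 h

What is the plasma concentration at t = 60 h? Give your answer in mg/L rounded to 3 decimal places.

k = ln 2 / 1 = 0.69315 per h
Dose 1 (385 mg at t=0 h): 385·exp(−0.69315·60) = 0.000 mg/L
Dose 2 (65 mg at t=11 h): 65·exp(−0.69315·49) = 0.000 mg/L
Dose 3 (55 mg at t=22 h): 55·exp(−0.69315·38) = 0.000 mg/L
Dose 4 (220 mg at t=33 h): 220·exp(−0.69315·27) = 0.000 mg/L
Dose 5 (405 mg at t=44 h): 405·exp(−0.69315·16) = 0.006 mg/L
Dose 6 (160 mg at t=55 h): 160·exp(−0.69315·5) = 5.000 mg/L
C(60) = 0.000 + 0.000 + 0.000 + 0.000 + 0.006 + 5.000 = 5.006 mg/L

5.006 mg/L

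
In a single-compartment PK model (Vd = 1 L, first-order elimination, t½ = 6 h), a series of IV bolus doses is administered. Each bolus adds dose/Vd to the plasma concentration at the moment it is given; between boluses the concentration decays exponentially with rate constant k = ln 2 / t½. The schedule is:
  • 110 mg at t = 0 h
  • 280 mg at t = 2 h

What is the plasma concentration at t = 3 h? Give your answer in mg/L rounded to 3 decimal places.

327.233 mg/L

k = ln 2 / 6 = 0.11552 per h
Dose 1 (110 mg at t=0 h): 110·exp(−0.11552·3) = 77.782 mg/L
Dose 2 (280 mg at t=2 h): 280·exp(−0.11552·1) = 249.452 mg/L
C(3) = 77.782 + 249.452 = 327.233 mg/L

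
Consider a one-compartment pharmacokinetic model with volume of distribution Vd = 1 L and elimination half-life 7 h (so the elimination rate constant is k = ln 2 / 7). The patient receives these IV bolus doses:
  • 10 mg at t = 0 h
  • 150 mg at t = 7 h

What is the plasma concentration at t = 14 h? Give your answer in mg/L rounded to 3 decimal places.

77.500 mg/L

k = ln 2 / 7 = 0.09902 per h
Dose 1 (10 mg at t=0 h): 10·exp(−0.09902·14) = 2.500 mg/L
Dose 2 (150 mg at t=7 h): 150·exp(−0.09902·7) = 75.000 mg/L
C(14) = 2.500 + 75.000 = 77.500 mg/L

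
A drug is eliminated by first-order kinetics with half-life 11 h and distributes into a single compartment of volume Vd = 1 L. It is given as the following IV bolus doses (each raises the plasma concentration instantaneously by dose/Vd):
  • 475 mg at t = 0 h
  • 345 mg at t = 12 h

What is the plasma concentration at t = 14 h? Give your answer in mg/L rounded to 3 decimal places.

500.740 mg/L

k = ln 2 / 11 = 0.06301 per h
Dose 1 (475 mg at t=0 h): 475·exp(−0.06301·14) = 196.591 mg/L
Dose 2 (345 mg at t=12 h): 345·exp(−0.06301·2) = 304.149 mg/L
C(14) = 196.591 + 304.149 = 500.740 mg/L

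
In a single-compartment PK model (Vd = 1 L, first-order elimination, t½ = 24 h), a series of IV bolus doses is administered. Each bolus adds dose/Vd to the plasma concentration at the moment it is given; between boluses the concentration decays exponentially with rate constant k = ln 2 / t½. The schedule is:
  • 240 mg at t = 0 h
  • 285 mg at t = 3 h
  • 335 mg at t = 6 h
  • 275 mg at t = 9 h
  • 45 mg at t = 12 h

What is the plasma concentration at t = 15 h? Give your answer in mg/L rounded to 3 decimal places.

887.978 mg/L

k = ln 2 / 24 = 0.02888 per h
Dose 1 (240 mg at t=0 h): 240·exp(−0.02888·15) = 155.621 mg/L
Dose 2 (285 mg at t=3 h): 285·exp(−0.02888·12) = 201.525 mg/L
Dose 3 (335 mg at t=6 h): 335·exp(−0.02888·9) = 258.320 mg/L
Dose 4 (275 mg at t=9 h): 275·exp(−0.02888·6) = 231.247 mg/L
Dose 5 (45 mg at t=12 h): 45·exp(−0.02888·3) = 41.265 mg/L
C(15) = 155.621 + 201.525 + 258.320 + 231.247 + 41.265 = 887.978 mg/L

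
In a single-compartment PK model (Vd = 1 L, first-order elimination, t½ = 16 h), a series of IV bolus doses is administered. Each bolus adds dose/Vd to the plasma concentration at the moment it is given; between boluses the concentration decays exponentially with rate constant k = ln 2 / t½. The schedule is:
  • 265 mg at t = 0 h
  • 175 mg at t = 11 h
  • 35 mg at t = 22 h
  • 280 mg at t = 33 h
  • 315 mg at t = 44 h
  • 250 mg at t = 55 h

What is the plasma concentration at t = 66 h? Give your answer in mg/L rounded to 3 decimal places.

k = ln 2 / 16 = 0.04332 per h
Dose 1 (265 mg at t=0 h): 265·exp(−0.04332·66) = 15.188 mg/L
Dose 2 (175 mg at t=11 h): 175·exp(−0.04332·55) = 16.153 mg/L
Dose 3 (35 mg at t=22 h): 35·exp(−0.04332·44) = 5.203 mg/L
Dose 4 (280 mg at t=33 h): 280·exp(−0.04332·33) = 67.032 mg/L
Dose 5 (315 mg at t=44 h): 315·exp(−0.04332·22) = 121.449 mg/L
Dose 6 (250 mg at t=55 h): 250·exp(−0.04332·11) = 155.232 mg/L
C(66) = 15.188 + 16.153 + 5.203 + 67.032 + 121.449 + 155.232 = 380.257 mg/L

380.257 mg/L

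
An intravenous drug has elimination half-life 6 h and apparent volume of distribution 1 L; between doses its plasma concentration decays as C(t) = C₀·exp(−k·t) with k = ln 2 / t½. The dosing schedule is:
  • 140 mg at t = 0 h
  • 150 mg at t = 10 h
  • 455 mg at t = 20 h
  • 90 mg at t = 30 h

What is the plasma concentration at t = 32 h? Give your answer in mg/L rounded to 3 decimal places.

k = ln 2 / 6 = 0.11552 per h
Dose 1 (140 mg at t=0 h): 140·exp(−0.11552·32) = 3.472 mg/L
Dose 2 (150 mg at t=10 h): 150·exp(−0.11552·22) = 11.812 mg/L
Dose 3 (455 mg at t=20 h): 455·exp(−0.11552·12) = 113.750 mg/L
Dose 4 (90 mg at t=30 h): 90·exp(−0.11552·2) = 71.433 mg/L
C(32) = 3.472 + 11.812 + 113.750 + 71.433 = 200.467 mg/L

200.467 mg/L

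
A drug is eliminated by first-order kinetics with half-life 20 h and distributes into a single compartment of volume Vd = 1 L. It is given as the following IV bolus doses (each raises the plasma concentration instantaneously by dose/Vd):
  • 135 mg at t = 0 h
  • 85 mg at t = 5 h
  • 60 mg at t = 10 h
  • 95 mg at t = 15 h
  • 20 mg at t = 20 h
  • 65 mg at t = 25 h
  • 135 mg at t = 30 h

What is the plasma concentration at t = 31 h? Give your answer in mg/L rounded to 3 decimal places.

k = ln 2 / 20 = 0.03466 per h
Dose 1 (135 mg at t=0 h): 135·exp(−0.03466·31) = 46.104 mg/L
Dose 2 (85 mg at t=5 h): 85·exp(−0.03466·26) = 34.521 mg/L
Dose 3 (60 mg at t=10 h): 60·exp(−0.03466·21) = 28.978 mg/L
Dose 4 (95 mg at t=15 h): 95·exp(−0.03466·16) = 54.563 mg/L
Dose 5 (20 mg at t=20 h): 20·exp(−0.03466·11) = 13.660 mg/L
Dose 6 (65 mg at t=25 h): 65·exp(−0.03466·6) = 52.796 mg/L
Dose 7 (135 mg at t=30 h): 135·exp(−0.03466·1) = 130.401 mg/L
C(31) = 46.104 + 34.521 + 28.978 + 54.563 + 13.660 + 52.796 + 130.401 = 361.024 mg/L

361.024 mg/L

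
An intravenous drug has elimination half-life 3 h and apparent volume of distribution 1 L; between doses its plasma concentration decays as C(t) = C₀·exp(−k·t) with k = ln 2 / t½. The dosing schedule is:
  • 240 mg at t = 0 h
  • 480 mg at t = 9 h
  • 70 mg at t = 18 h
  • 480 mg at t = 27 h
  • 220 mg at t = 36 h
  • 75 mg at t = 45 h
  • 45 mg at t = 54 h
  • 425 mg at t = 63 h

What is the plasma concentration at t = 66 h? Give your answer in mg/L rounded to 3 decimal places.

216.174 mg/L

k = ln 2 / 3 = 0.23105 per h
Dose 1 (240 mg at t=0 h): 240·exp(−0.23105·66) = 0.000 mg/L
Dose 2 (480 mg at t=9 h): 480·exp(−0.23105·57) = 0.001 mg/L
Dose 3 (70 mg at t=18 h): 70·exp(−0.23105·48) = 0.001 mg/L
Dose 4 (480 mg at t=27 h): 480·exp(−0.23105·39) = 0.059 mg/L
Dose 5 (220 mg at t=36 h): 220·exp(−0.23105·30) = 0.215 mg/L
Dose 6 (75 mg at t=45 h): 75·exp(−0.23105·21) = 0.586 mg/L
Dose 7 (45 mg at t=54 h): 45·exp(−0.23105·12) = 2.812 mg/L
Dose 8 (425 mg at t=63 h): 425·exp(−0.23105·3) = 212.500 mg/L
C(66) = 0.000 + 0.001 + 0.001 + 0.059 + 0.215 + 0.586 + 2.812 + 212.500 = 216.174 mg/L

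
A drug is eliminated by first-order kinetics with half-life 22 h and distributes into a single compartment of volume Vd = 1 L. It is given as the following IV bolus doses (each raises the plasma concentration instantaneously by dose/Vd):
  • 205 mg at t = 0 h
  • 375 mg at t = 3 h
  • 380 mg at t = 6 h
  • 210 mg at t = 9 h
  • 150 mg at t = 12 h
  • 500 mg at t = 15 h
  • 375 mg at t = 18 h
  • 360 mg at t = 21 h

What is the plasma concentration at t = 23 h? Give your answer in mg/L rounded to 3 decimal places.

k = ln 2 / 22 = 0.03151 per h
Dose 1 (205 mg at t=0 h): 205·exp(−0.03151·23) = 99.321 mg/L
Dose 2 (375 mg at t=3 h): 375·exp(−0.03151·20) = 199.695 mg/L
Dose 3 (380 mg at t=6 h): 380·exp(−0.03151·17) = 222.418 mg/L
Dose 4 (210 mg at t=9 h): 210·exp(−0.03151·14) = 135.100 mg/L
Dose 5 (150 mg at t=12 h): 150·exp(−0.03151·11) = 106.066 mg/L
Dose 6 (500 mg at t=15 h): 500·exp(−0.03151·8) = 388.602 mg/L
Dose 7 (375 mg at t=18 h): 375·exp(−0.03151·5) = 320.343 mg/L
Dose 8 (360 mg at t=21 h): 360·exp(−0.03151·2) = 338.015 mg/L
C(23) = 99.321 + 199.695 + 222.418 + 135.100 + 106.066 + 388.602 + 320.343 + 338.015 = 1809.560 mg/L

1809.560 mg/L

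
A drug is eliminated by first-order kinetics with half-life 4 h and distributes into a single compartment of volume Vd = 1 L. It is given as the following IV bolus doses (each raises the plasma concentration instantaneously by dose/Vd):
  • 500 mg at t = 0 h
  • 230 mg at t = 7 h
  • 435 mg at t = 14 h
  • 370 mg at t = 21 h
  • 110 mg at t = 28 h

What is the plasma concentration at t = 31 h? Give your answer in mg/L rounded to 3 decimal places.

k = ln 2 / 4 = 0.17329 per h
Dose 1 (500 mg at t=0 h): 500·exp(−0.17329·31) = 2.323 mg/L
Dose 2 (230 mg at t=7 h): 230·exp(−0.17329·24) = 3.594 mg/L
Dose 3 (435 mg at t=14 h): 435·exp(−0.17329·17) = 22.862 mg/L
Dose 4 (370 mg at t=21 h): 370·exp(−0.17329·10) = 65.407 mg/L
Dose 5 (110 mg at t=28 h): 110·exp(−0.17329·3) = 65.406 mg/L
C(31) = 2.323 + 3.594 + 22.862 + 65.407 + 65.406 = 159.592 mg/L

159.592 mg/L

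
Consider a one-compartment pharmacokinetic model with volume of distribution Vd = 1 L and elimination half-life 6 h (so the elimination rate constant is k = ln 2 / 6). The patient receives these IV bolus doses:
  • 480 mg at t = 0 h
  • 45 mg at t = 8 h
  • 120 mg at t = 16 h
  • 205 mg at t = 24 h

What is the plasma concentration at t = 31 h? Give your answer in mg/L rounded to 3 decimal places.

k = ln 2 / 6 = 0.11552 per h
Dose 1 (480 mg at t=0 h): 480·exp(−0.11552·31) = 13.363 mg/L
Dose 2 (45 mg at t=8 h): 45·exp(−0.11552·23) = 3.157 mg/L
Dose 3 (120 mg at t=16 h): 120·exp(−0.11552·15) = 21.213 mg/L
Dose 4 (205 mg at t=24 h): 205·exp(−0.11552·7) = 91.317 mg/L
C(31) = 13.363 + 3.157 + 21.213 + 91.317 = 129.051 mg/L

129.051 mg/L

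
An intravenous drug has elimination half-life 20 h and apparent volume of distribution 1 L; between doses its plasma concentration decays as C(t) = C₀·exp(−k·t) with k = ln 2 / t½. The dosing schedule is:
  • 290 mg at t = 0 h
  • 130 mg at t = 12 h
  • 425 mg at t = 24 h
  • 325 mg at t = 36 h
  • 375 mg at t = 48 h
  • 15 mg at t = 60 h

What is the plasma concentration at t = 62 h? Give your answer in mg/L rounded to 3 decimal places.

k = ln 2 / 20 = 0.03466 per h
Dose 1 (290 mg at t=0 h): 290·exp(−0.03466·62) = 33.822 mg/L
Dose 2 (130 mg at t=12 h): 130·exp(−0.03466·50) = 22.981 mg/L
Dose 3 (425 mg at t=24 h): 425·exp(−0.03466·38) = 113.876 mg/L
Dose 4 (325 mg at t=36 h): 325·exp(−0.03466·26) = 131.991 mg/L
Dose 5 (375 mg at t=48 h): 375·exp(−0.03466·14) = 230.840 mg/L
Dose 6 (15 mg at t=60 h): 15·exp(−0.03466·2) = 13.995 mg/L
C(62) = 33.822 + 22.981 + 113.876 + 131.991 + 230.840 + 13.995 = 547.505 mg/L

547.505 mg/L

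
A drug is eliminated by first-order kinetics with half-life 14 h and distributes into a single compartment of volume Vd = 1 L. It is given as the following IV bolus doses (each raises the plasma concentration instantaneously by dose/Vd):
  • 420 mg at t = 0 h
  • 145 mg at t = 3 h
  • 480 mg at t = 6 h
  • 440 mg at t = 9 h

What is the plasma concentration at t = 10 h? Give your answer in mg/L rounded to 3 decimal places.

1171.030 mg/L

k = ln 2 / 14 = 0.04951 per h
Dose 1 (420 mg at t=0 h): 420·exp(−0.04951·10) = 255.993 mg/L
Dose 2 (145 mg at t=3 h): 145·exp(−0.04951·7) = 102.530 mg/L
Dose 3 (480 mg at t=6 h): 480·exp(−0.04951·4) = 393.761 mg/L
Dose 4 (440 mg at t=9 h): 440·exp(−0.04951·1) = 418.746 mg/L
C(10) = 255.993 + 102.530 + 393.761 + 418.746 = 1171.030 mg/L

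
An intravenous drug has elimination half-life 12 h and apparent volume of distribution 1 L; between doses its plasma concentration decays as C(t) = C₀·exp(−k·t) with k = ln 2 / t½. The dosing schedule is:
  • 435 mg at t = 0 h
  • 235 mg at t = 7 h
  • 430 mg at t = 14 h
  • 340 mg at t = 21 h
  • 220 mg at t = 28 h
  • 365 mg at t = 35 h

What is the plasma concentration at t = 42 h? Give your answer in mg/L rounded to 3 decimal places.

597.583 mg/L

k = ln 2 / 12 = 0.05776 per h
Dose 1 (435 mg at t=0 h): 435·exp(−0.05776·42) = 38.449 mg/L
Dose 2 (235 mg at t=7 h): 235·exp(−0.05776·35) = 31.122 mg/L
Dose 3 (430 mg at t=14 h): 430·exp(−0.05776·28) = 85.323 mg/L
Dose 4 (340 mg at t=21 h): 340·exp(−0.05776·21) = 101.083 mg/L
Dose 5 (220 mg at t=28 h): 220·exp(−0.05776·14) = 97.999 mg/L
Dose 6 (365 mg at t=35 h): 365·exp(−0.05776·7) = 243.608 mg/L
C(42) = 38.449 + 31.122 + 85.323 + 101.083 + 97.999 + 243.608 = 597.583 mg/L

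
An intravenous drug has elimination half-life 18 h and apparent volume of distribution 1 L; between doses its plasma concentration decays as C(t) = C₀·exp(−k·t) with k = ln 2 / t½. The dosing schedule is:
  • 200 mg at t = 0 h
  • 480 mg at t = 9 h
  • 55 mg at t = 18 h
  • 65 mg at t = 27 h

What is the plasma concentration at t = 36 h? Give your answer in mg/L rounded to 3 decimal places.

k = ln 2 / 18 = 0.03851 per h
Dose 1 (200 mg at t=0 h): 200·exp(−0.03851·36) = 50.000 mg/L
Dose 2 (480 mg at t=9 h): 480·exp(−0.03851·27) = 169.706 mg/L
Dose 3 (55 mg at t=18 h): 55·exp(−0.03851·18) = 27.500 mg/L
Dose 4 (65 mg at t=27 h): 65·exp(−0.03851·9) = 45.962 mg/L
C(36) = 50.000 + 169.706 + 27.500 + 45.962 = 293.168 mg/L

293.168 mg/L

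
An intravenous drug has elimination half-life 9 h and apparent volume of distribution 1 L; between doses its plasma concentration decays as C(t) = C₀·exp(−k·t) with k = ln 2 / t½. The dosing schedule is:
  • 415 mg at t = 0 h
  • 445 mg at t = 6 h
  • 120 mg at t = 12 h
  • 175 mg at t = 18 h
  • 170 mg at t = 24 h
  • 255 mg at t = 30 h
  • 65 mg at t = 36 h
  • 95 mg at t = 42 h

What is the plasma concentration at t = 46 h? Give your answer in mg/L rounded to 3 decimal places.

k = ln 2 / 9 = 0.07702 per h
Dose 1 (415 mg at t=0 h): 415·exp(−0.07702·46) = 12.007 mg/L
Dose 2 (445 mg at t=6 h): 445·exp(−0.07702·40) = 20.438 mg/L
Dose 3 (120 mg at t=12 h): 120·exp(−0.07702·34) = 8.749 mg/L
Dose 4 (175 mg at t=18 h): 175·exp(−0.07702·28) = 20.254 mg/L
Dose 5 (170 mg at t=24 h): 170·exp(−0.07702·22) = 31.232 mg/L
Dose 6 (255 mg at t=30 h): 255·exp(−0.07702·16) = 74.366 mg/L
Dose 7 (65 mg at t=36 h): 65·exp(−0.07702·10) = 30.091 mg/L
Dose 8 (95 mg at t=42 h): 95·exp(−0.07702·4) = 69.812 mg/L
C(46) = 12.007 + 20.438 + 8.749 + 20.254 + 31.232 + 74.366 + 30.091 + 69.812 = 266.950 mg/L

266.950 mg/L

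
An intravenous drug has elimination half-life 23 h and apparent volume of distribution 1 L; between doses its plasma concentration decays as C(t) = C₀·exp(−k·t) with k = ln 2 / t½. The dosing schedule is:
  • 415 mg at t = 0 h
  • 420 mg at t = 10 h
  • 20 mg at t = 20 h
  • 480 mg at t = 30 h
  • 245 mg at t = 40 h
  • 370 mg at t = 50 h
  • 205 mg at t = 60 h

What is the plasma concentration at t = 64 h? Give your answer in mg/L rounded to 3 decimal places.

863.634 mg/L

k = ln 2 / 23 = 0.03014 per h
Dose 1 (415 mg at t=0 h): 415·exp(−0.03014·64) = 60.311 mg/L
Dose 2 (420 mg at t=10 h): 420·exp(−0.03014·54) = 82.506 mg/L
Dose 3 (20 mg at t=20 h): 20·exp(−0.03014·44) = 5.311 mg/L
Dose 4 (480 mg at t=30 h): 480·exp(−0.03014·34) = 172.282 mg/L
Dose 5 (245 mg at t=40 h): 245·exp(−0.03014·24) = 118.863 mg/L
Dose 6 (370 mg at t=50 h): 370·exp(−0.03014·14) = 242.642 mg/L
Dose 7 (205 mg at t=60 h): 205·exp(−0.03014·4) = 181.719 mg/L
C(64) = 60.311 + 82.506 + 5.311 + 172.282 + 118.863 + 242.642 + 181.719 = 863.634 mg/L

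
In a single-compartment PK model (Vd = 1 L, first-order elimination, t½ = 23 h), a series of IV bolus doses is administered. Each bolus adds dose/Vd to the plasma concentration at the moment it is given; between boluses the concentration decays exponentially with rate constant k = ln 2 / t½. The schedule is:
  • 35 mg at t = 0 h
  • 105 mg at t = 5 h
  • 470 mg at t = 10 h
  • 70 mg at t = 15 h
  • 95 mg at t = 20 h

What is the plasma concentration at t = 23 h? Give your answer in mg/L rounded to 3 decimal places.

k = ln 2 / 23 = 0.03014 per h
Dose 1 (35 mg at t=0 h): 35·exp(−0.03014·23) = 17.500 mg/L
Dose 2 (105 mg at t=5 h): 105·exp(−0.03014·18) = 61.038 mg/L
Dose 3 (470 mg at t=10 h): 470·exp(−0.03014·13) = 317.651 mg/L
Dose 4 (70 mg at t=15 h): 70·exp(−0.03014·8) = 55.004 mg/L
Dose 5 (95 mg at t=20 h): 95·exp(−0.03014·3) = 86.788 mg/L
C(23) = 17.500 + 61.038 + 317.651 + 55.004 + 86.788 = 537.981 mg/L

537.981 mg/L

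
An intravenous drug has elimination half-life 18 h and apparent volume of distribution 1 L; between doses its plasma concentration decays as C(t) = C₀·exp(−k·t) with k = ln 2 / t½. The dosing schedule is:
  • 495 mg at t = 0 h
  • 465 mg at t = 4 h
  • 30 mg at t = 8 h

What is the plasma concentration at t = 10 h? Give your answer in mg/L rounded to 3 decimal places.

733.643 mg/L

k = ln 2 / 18 = 0.03851 per h
Dose 1 (495 mg at t=0 h): 495·exp(−0.03851·10) = 336.796 mg/L
Dose 2 (465 mg at t=4 h): 465·exp(−0.03851·6) = 369.071 mg/L
Dose 3 (30 mg at t=8 h): 30·exp(−0.03851·2) = 27.776 mg/L
C(10) = 336.796 + 369.071 + 27.776 = 733.643 mg/L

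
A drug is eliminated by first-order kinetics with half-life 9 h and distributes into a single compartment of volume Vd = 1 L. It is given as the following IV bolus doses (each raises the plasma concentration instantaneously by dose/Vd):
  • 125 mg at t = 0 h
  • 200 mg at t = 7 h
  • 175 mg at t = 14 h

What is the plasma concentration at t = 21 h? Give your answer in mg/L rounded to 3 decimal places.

k = ln 2 / 9 = 0.07702 per h
Dose 1 (125 mg at t=0 h): 125·exp(−0.07702·21) = 24.803 mg/L
Dose 2 (200 mg at t=7 h): 200·exp(−0.07702·14) = 68.040 mg/L
Dose 3 (175 mg at t=14 h): 175·exp(−0.07702·7) = 102.071 mg/L
C(21) = 24.803 + 68.040 + 102.071 = 194.914 mg/L

194.914 mg/L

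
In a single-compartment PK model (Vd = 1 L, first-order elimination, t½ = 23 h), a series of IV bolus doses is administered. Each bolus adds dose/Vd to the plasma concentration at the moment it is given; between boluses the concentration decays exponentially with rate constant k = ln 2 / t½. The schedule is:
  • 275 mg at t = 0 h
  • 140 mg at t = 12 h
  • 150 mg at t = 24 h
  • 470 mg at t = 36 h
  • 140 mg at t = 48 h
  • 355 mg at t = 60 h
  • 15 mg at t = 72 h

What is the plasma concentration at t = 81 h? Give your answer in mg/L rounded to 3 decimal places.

441.208 mg/L

k = ln 2 / 23 = 0.03014 per h
Dose 1 (275 mg at t=0 h): 275·exp(−0.03014·81) = 23.943 mg/L
Dose 2 (140 mg at t=12 h): 140·exp(−0.03014·69) = 17.500 mg/L
Dose 3 (150 mg at t=24 h): 150·exp(−0.03014·57) = 26.919 mg/L
Dose 4 (470 mg at t=36 h): 470·exp(−0.03014·45) = 121.095 mg/L
Dose 5 (140 mg at t=48 h): 140·exp(−0.03014·33) = 51.786 mg/L
Dose 6 (355 mg at t=60 h): 355·exp(−0.03014·21) = 188.528 mg/L
Dose 7 (15 mg at t=72 h): 15·exp(−0.03014·9) = 11.437 mg/L
C(81) = 23.943 + 17.500 + 26.919 + 121.095 + 51.786 + 188.528 + 11.437 = 441.208 mg/L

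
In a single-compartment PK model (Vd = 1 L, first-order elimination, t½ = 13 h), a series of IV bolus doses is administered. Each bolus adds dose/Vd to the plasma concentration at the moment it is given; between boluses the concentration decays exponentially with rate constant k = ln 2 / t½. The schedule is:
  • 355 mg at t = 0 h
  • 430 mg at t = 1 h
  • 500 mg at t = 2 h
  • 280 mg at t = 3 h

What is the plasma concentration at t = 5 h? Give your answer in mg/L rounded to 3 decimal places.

1297.104 mg/L

k = ln 2 / 13 = 0.05332 per h
Dose 1 (355 mg at t=0 h): 355·exp(−0.05332·5) = 271.924 mg/L
Dose 2 (430 mg at t=1 h): 430·exp(−0.05332·4) = 347.411 mg/L
Dose 3 (500 mg at t=2 h): 500·exp(−0.05332·3) = 426.090 mg/L
Dose 4 (280 mg at t=3 h): 280·exp(−0.05332·2) = 251.678 mg/L
C(5) = 271.924 + 347.411 + 426.090 + 251.678 = 1297.104 mg/L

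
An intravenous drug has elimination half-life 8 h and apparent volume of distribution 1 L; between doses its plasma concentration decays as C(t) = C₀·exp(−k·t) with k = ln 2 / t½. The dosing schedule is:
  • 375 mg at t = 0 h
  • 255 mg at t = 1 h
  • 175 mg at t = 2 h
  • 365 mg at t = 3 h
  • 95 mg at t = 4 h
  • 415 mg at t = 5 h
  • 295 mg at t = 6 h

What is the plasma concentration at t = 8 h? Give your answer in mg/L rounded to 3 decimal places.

1302.517 mg/L

k = ln 2 / 8 = 0.08664 per h
Dose 1 (375 mg at t=0 h): 375·exp(−0.08664·8) = 187.500 mg/L
Dose 2 (255 mg at t=1 h): 255·exp(−0.08664·7) = 139.040 mg/L
Dose 3 (175 mg at t=2 h): 175·exp(−0.08664·6) = 104.056 mg/L
Dose 4 (365 mg at t=3 h): 365·exp(−0.08664·5) = 236.673 mg/L
Dose 5 (95 mg at t=4 h): 95·exp(−0.08664·4) = 67.175 mg/L
Dose 6 (415 mg at t=5 h): 415·exp(−0.08664·3) = 320.009 mg/L
Dose 7 (295 mg at t=6 h): 295·exp(−0.08664·2) = 248.064 mg/L
C(8) = 187.500 + 139.040 + 104.056 + 236.673 + 67.175 + 320.009 + 248.064 = 1302.517 mg/L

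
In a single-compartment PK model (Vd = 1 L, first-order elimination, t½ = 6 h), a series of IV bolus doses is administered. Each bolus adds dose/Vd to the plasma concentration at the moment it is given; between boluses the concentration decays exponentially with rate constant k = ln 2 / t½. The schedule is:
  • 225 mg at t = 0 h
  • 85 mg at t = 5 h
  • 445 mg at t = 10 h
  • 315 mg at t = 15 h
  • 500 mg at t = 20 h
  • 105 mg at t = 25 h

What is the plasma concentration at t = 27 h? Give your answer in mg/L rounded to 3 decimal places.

463.887 mg/L

k = ln 2 / 6 = 0.11552 per h
Dose 1 (225 mg at t=0 h): 225·exp(−0.11552·27) = 9.944 mg/L
Dose 2 (85 mg at t=5 h): 85·exp(−0.11552·22) = 6.693 mg/L
Dose 3 (445 mg at t=10 h): 445·exp(−0.11552·17) = 62.437 mg/L
Dose 4 (315 mg at t=15 h): 315·exp(−0.11552·12) = 78.750 mg/L
Dose 5 (500 mg at t=20 h): 500·exp(−0.11552·7) = 222.725 mg/L
Dose 6 (105 mg at t=25 h): 105·exp(−0.11552·2) = 83.339 mg/L
C(27) = 9.944 + 6.693 + 62.437 + 78.750 + 222.725 + 83.339 = 463.887 mg/L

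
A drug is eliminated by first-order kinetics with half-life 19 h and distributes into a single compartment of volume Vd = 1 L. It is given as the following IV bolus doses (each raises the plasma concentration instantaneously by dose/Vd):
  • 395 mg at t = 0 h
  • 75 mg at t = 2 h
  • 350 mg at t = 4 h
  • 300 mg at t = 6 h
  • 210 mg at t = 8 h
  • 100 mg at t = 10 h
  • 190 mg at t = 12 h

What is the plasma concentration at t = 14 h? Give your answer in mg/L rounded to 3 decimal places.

k = ln 2 / 19 = 0.03648 per h
Dose 1 (395 mg at t=0 h): 395·exp(−0.03648·14) = 237.020 mg/L
Dose 2 (75 mg at t=2 h): 75·exp(−0.03648·12) = 48.410 mg/L
Dose 3 (350 mg at t=4 h): 350·exp(−0.03648·10) = 243.014 mg/L
Dose 4 (300 mg at t=6 h): 300·exp(−0.03648·8) = 224.064 mg/L
Dose 5 (210 mg at t=8 h): 210·exp(−0.03648·6) = 168.716 mg/L
Dose 6 (100 mg at t=10 h): 100·exp(−0.03648·4) = 86.422 mg/L
Dose 7 (190 mg at t=12 h): 190·exp(−0.03648·2) = 176.631 mg/L
C(14) = 237.020 + 48.410 + 243.014 + 224.064 + 168.716 + 86.422 + 176.631 = 1184.278 mg/L

1184.278 mg/L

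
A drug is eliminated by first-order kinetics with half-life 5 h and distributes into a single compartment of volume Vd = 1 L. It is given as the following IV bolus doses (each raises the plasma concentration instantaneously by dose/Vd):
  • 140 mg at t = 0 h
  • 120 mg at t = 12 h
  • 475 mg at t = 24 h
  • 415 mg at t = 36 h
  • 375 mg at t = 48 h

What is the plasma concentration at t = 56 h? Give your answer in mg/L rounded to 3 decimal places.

155.595 mg/L

k = ln 2 / 5 = 0.13863 per h
Dose 1 (140 mg at t=0 h): 140·exp(−0.13863·56) = 0.060 mg/L
Dose 2 (120 mg at t=12 h): 120·exp(−0.13863·44) = 0.269 mg/L
Dose 3 (475 mg at t=24 h): 475·exp(−0.13863·32) = 5.625 mg/L
Dose 4 (415 mg at t=36 h): 415·exp(−0.13863·20) = 25.938 mg/L
Dose 5 (375 mg at t=48 h): 375·exp(−0.13863·8) = 123.704 mg/L
C(56) = 0.060 + 0.269 + 5.625 + 25.938 + 123.704 = 155.595 mg/L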